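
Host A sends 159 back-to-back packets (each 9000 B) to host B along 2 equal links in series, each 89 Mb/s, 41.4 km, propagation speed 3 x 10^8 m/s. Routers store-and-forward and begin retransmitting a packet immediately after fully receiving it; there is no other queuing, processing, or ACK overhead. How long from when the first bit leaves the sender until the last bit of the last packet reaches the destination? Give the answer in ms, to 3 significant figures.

130 ms

Per-hop transmission t_tx = L/R = 72000/89000000 = 0.808989 ms.
Per-hop propagation t_prop = 41400/300000000 = 0.138 ms.
Pipeline fill: first packet needs 2·t_tx to clear all hops; remaining 158 packets each add one t_tx.
Total = (2+159-1)·t_tx + 2·t_prop = 160·0.808989 + 2·0.138 = 130 ms.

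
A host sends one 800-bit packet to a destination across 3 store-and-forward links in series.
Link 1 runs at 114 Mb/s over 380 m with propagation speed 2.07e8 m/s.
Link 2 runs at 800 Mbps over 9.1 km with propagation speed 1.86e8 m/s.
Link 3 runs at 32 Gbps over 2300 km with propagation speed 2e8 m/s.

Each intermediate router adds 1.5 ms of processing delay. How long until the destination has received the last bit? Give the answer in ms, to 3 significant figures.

Transmission delays (L/R per hop): 0.00701754, 0.001, 2.5e-05 ms; sum = 0.00804254 ms.
Propagation delays (d/s per hop): 0.00183575, 0.0489247, 11.5 ms; sum = 11.5508 ms.
Processing at 2 router(s): 2 × 1.5 ms = 3 ms.
End-to-end = 14.6 ms.

14.6 ms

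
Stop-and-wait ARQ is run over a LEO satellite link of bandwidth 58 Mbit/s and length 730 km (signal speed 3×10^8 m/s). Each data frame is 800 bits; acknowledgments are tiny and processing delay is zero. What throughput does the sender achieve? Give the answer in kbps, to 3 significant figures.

t_tx = L/R = 800/58000000 = 1.37931e-05 s.
t_prop = 730000/300000000 = 0.00243333 s; RTT = 0.00486667 s.
Cycle = t_tx + RTT = 0.00488046 s.
Throughput = L / cycle = 800 / 0.00488046 = 164 kbps.

164 kbps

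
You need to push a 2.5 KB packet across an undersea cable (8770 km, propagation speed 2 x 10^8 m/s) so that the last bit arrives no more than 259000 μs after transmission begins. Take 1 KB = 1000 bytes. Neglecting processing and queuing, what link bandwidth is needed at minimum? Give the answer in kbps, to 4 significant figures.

L = 20000 bits.
Propagation delay = 8770000 / 200000000 = 43850 μs.
Transmission budget = 259000 − 43850 = 215150 μs.
R ≥ L / t_tx = 20000 bits / 0.21515 s = 92.96 kbps.

92.96 kbps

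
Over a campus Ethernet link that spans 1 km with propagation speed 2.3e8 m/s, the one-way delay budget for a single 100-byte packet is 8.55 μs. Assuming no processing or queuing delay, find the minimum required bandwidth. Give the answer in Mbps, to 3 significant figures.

190 Mbps

L = 800 bits.
Propagation delay = 1000 / 2.3e+08 = 4.34783 μs.
Transmission budget = 8.55 − 4.34783 = 4.20217 μs.
R ≥ L / t_tx = 800 bits / 4.20217e-06 s = 190 Mbps.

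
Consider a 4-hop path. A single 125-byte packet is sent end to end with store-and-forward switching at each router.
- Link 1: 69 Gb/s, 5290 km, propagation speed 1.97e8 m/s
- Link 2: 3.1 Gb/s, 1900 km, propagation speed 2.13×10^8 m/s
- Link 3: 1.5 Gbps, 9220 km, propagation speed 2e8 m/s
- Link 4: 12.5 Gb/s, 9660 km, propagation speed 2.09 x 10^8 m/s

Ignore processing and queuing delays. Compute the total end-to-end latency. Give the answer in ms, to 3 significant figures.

128 ms

L = 125 × 8 = 1000 bits.
Transmission delays (L/R per hop): 1.44928e-05, 0.000322581, 0.000666667, 8e-05 ms; sum = 0.00108374 ms.
Propagation delays (d/s per hop): 26.8528, 8.92019, 46.1, 46.2201 ms; sum = 128.093 ms.
End-to-end = 128 ms.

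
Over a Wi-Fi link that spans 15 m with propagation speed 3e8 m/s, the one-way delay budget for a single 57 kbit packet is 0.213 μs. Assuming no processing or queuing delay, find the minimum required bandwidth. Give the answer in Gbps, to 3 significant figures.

350 Gbps

Propagation delay = 15 / 300000000 = 0.05 μs.
Transmission budget = 0.213 − 0.05 = 0.163 μs.
R ≥ L / t_tx = 57000 bits / 1.63e-07 s = 350 Gbps.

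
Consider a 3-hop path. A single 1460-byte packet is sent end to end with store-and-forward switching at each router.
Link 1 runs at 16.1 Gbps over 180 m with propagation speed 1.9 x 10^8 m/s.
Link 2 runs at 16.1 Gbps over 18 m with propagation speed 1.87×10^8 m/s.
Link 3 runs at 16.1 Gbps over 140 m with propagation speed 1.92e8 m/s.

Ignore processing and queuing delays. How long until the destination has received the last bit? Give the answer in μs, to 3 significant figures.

L = 1460 × 8 = 11680 bits.
Transmission delay per hop = L/R = 11680/1.61e+10 = 0.725466 μs; 3 hops → 2.1764 μs.
Propagation delays (d/s per hop): 0.947368, 0.0962567, 0.729167 μs; sum = 1.77279 μs.
End-to-end = 3.95 μs.

3.95 μs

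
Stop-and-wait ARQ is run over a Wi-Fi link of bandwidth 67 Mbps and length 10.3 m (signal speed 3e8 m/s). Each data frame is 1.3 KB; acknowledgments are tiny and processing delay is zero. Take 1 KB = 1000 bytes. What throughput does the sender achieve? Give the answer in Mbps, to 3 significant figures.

t_tx = L/R = 10400/67000000 = 0.000155224 s.
t_prop = 10.3/300000000 = 3.43333e-08 s; RTT = 6.86667e-08 s.
Cycle = t_tx + RTT = 0.000155293 s.
Throughput = L / cycle = 10400 / 0.000155293 = 67.0 Mbps.

67.0 Mbps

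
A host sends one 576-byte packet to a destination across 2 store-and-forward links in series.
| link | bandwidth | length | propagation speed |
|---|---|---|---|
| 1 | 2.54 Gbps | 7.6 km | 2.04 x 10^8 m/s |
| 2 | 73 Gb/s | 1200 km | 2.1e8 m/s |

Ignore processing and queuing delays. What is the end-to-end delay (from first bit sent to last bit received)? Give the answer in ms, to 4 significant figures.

L = 576 × 8 = 4608 bits.
Transmission delays (L/R per hop): 0.00181417, 6.31233e-05 ms; sum = 0.0018773 ms.
Propagation delays (d/s per hop): 0.0372549, 5.71429 ms; sum = 5.75154 ms.
End-to-end = 5.753 ms.

5.753 ms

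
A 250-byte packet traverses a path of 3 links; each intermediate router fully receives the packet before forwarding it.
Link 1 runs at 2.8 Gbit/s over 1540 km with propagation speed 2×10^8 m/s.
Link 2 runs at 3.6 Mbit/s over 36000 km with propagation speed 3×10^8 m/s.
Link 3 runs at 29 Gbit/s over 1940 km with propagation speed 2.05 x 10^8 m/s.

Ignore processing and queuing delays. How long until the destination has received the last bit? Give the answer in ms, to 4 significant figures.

137.7 ms

L = 250 × 8 = 2000 bits.
Transmission delays (L/R per hop): 0.000714286, 0.555556, 6.89655e-05 ms; sum = 0.556339 ms.
Propagation delays (d/s per hop): 7.7, 120, 9.46341 ms; sum = 137.163 ms.
End-to-end = 137.7 ms.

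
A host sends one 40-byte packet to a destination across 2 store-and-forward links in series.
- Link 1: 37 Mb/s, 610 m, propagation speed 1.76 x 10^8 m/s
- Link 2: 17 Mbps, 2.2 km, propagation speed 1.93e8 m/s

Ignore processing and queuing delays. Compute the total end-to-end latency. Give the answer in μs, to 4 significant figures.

L = 40 × 8 = 320 bits.
Transmission delays (L/R per hop): 8.64865, 18.8235 μs; sum = 27.4722 μs.
Propagation delays (d/s per hop): 3.46591, 11.399 μs; sum = 14.8649 μs.
End-to-end = 42.34 μs.

42.34 μs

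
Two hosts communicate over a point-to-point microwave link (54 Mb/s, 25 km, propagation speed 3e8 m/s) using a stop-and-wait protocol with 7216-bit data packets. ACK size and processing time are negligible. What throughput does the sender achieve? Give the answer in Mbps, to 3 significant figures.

24.0 Mbps

t_tx = L/R = 7216/54000000 = 0.00013363 s.
t_prop = 25000/300000000 = 8.33333e-05 s; RTT = 0.000166667 s.
Cycle = t_tx + RTT = 0.000300296 s.
Throughput = L / cycle = 7216 / 0.000300296 = 24.0 Mbps.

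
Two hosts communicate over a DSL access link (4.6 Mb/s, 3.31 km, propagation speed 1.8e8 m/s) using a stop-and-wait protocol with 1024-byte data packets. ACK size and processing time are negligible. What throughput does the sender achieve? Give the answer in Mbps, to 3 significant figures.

4.51 Mbps

t_tx = L/R = 8192/4600000 = 0.00178087 s.
t_prop = 3310/180000000 = 1.83889e-05 s; RTT = 3.67778e-05 s.
Cycle = t_tx + RTT = 0.00181765 s.
Throughput = L / cycle = 8192 / 0.00181765 = 4.51 Mbps.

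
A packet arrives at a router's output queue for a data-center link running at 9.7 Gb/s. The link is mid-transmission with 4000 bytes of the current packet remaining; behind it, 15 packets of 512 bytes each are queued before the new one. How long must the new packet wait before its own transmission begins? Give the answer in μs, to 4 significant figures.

9.633 μs

Each queued packet: L/R = 4096/9700000000 = 0.422268 μs.
15 queued → 6.33402 μs.
Plus remaining 32000 bits of current packet: 3.29897 μs.
Queuing delay = 9.633 μs.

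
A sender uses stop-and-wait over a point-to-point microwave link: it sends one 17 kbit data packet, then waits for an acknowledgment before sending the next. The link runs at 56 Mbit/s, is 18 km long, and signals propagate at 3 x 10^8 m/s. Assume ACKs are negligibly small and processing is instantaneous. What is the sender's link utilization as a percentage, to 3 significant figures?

t_tx = L/R = 17000/56000000 = 0.000303571 s.
t_prop = 18000/300000000 = 6e-05 s; RTT = 0.00012 s.
Cycle = t_tx + RTT = 0.000423571 s.
Utilization = t_tx / cycle = 0.000303571/0.000423571 = 71.7 %.

71.7 %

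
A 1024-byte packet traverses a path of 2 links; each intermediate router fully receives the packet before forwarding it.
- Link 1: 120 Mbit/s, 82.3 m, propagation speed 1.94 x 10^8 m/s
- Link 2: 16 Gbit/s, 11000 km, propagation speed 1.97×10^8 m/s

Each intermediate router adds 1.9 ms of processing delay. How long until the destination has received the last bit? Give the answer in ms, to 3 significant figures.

57.8 ms

L = 1024 × 8 = 8192 bits.
Transmission delays (L/R per hop): 0.0682667, 0.000512 ms; sum = 0.0687787 ms.
Propagation delays (d/s per hop): 0.000424227, 55.8376 ms; sum = 55.838 ms.
Processing at 1 router(s): 1 × 1.9 ms = 1.9 ms.
End-to-end = 57.8 ms.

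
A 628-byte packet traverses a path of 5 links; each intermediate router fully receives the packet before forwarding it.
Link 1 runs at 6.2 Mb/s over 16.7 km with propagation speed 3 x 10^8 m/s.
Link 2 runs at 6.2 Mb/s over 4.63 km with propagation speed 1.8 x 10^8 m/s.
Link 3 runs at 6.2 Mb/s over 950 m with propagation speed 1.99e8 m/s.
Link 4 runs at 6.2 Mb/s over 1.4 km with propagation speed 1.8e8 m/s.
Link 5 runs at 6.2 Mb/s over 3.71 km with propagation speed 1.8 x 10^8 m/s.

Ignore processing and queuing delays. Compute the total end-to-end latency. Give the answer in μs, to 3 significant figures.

4170 μs

L = 628 × 8 = 5024 bits.
Transmission delay per hop = L/R = 5024/6200000 = 810.323 μs; 5 hops → 4051.61 μs.
Propagation delays (d/s per hop): 55.6667, 25.7222, 4.77387, 7.77778, 20.6111 μs; sum = 114.552 μs.
End-to-end = 4170 μs.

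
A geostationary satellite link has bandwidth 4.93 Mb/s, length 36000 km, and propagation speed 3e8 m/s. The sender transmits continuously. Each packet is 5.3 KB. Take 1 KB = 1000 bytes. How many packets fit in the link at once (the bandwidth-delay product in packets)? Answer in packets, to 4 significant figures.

Propagation delay = 36000000 / 300000000 = 0.12 s.
BDP = R × t_prop = 4930000 × 0.12 = 591600 bits.
In packets of 42400 bits: 13.95 packets.

13.95 packets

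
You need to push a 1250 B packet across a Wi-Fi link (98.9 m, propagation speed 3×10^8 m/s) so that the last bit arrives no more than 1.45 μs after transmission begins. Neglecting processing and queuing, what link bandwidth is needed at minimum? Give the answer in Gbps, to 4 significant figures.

8.926 Gbps

L = 10000 bits.
Propagation delay = 98.9 / 300000000 = 0.329667 μs.
Transmission budget = 1.45 − 0.329667 = 1.12033 μs.
R ≥ L / t_tx = 10000 bits / 1.12033e-06 s = 8.926 Gbps.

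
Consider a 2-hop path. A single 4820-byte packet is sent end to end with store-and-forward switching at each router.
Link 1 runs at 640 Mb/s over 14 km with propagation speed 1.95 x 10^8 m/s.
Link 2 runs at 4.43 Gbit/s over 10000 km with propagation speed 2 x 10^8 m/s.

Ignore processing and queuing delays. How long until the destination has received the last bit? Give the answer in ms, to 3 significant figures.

50.1 ms

L = 4820 × 8 = 38560 bits.
Transmission delays (L/R per hop): 0.06025, 0.00870429 ms; sum = 0.0689543 ms.
Propagation delays (d/s per hop): 0.0717949, 50 ms; sum = 50.0718 ms.
End-to-end = 50.1 ms.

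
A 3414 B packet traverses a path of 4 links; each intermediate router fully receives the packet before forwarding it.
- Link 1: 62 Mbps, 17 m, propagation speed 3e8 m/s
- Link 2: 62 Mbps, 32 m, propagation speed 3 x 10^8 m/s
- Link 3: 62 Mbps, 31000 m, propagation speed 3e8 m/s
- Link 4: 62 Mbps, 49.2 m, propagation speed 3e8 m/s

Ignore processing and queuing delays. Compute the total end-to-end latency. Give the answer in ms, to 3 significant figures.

1.87 ms

L = 3414 × 8 = 27312 bits.
Transmission delay per hop = L/R = 27312/62000000 = 0.440516 ms; 4 hops → 1.76206 ms.
Propagation delays (d/s per hop): 5.66667e-05, 0.000106667, 0.103333, 0.000164 ms; sum = 0.103661 ms.
End-to-end = 1.87 ms.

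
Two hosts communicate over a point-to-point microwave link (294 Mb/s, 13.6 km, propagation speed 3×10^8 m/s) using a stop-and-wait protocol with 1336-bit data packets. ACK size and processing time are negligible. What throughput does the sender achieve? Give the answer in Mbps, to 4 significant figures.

t_tx = L/R = 1336/294000000 = 4.54422e-06 s.
t_prop = 13600/300000000 = 4.53333e-05 s; RTT = 9.06667e-05 s.
Cycle = t_tx + RTT = 9.52109e-05 s.
Throughput = L / cycle = 1336 / 9.52109e-05 = 14.03 Mbps.

14.03 Mbps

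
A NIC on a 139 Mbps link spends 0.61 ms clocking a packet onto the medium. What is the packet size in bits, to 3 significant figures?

L = R × t_tx = 139000000 b/s × 0.00061 s = 84790 bits.

84800 bits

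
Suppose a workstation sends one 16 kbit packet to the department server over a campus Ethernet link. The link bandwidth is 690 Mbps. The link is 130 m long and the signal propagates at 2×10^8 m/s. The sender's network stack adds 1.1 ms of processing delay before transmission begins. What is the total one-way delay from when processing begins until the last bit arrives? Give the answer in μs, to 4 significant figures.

L = 16000 bits.
Transmission delay = L/R = 16000 / 690000000 = 23.1884 μs.
Propagation delay = d/s = 130 m / 200000000 m/s = 0.65 μs.
Plus processing delay 1.1 ms = 1100 μs.
Total = 1124 μs.

1124 μs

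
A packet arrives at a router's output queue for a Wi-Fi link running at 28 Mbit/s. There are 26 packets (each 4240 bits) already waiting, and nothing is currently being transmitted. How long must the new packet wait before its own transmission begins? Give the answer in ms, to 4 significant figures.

3.937 ms

Each queued packet: L/R = 4240/28000000 = 0.151429 ms.
26 queued → 3.93714 ms.
Queuing delay = 3.937 ms.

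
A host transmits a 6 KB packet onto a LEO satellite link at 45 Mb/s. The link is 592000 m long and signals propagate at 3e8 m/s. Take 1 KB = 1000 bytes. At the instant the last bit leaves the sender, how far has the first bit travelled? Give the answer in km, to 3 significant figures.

320 km

t_tx = L/R = 48000/45000000 = 0.00106667 s.
Distance = s × t_tx = 300000000 × 0.00106667 = 320 km.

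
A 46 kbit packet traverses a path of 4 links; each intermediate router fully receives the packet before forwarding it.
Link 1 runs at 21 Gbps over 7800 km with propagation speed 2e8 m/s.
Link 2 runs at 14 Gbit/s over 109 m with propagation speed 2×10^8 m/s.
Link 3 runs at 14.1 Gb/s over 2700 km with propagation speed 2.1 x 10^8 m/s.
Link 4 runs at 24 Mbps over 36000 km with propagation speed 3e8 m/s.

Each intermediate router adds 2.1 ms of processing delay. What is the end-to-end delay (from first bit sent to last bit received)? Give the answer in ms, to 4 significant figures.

180.1 ms

L = 46000 bits.
Transmission delays (L/R per hop): 0.00219048, 0.00328571, 0.00326241, 1.91667 ms; sum = 1.92541 ms.
Propagation delays (d/s per hop): 39, 0.000545, 12.8571, 120 ms; sum = 171.858 ms.
Processing at 3 router(s): 3 × 2.1 ms = 6.3 ms.
End-to-end = 180.1 ms.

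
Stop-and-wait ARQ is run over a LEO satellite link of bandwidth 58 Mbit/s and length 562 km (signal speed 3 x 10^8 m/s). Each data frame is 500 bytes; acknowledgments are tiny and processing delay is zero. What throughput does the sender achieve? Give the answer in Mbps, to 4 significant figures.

1.048 Mbps

t_tx = L/R = 4000/58000000 = 6.89655e-05 s.
t_prop = 562000/300000000 = 0.00187333 s; RTT = 0.00374667 s.
Cycle = t_tx + RTT = 0.00381563 s.
Throughput = L / cycle = 4000 / 0.00381563 = 1.048 Mbps.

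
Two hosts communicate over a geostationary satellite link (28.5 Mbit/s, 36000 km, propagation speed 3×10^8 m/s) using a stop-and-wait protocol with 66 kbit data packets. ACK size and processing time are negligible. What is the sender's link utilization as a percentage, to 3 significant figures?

0.956 %

t_tx = L/R = 66000/28500000 = 0.00231579 s.
t_prop = 36000000/300000000 = 0.12 s; RTT = 0.24 s.
Cycle = t_tx + RTT = 0.242316 s.
Utilization = t_tx / cycle = 0.00231579/0.242316 = 0.956 %.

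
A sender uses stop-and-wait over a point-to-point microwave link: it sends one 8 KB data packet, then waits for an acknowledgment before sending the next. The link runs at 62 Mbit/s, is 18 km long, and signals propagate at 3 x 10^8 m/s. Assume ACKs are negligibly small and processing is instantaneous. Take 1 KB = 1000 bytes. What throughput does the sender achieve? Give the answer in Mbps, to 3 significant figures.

t_tx = L/R = 64000/62000000 = 0.00103226 s.
t_prop = 18000/300000000 = 6e-05 s; RTT = 0.00012 s.
Cycle = t_tx + RTT = 0.00115226 s.
Throughput = L / cycle = 64000 / 0.00115226 = 55.5 Mbps.

55.5 Mbps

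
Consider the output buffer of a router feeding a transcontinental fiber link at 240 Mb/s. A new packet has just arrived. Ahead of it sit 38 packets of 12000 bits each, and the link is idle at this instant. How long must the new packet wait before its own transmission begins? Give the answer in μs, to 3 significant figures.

1900 μs

Each queued packet: L/R = 12000/240000000 = 50 μs.
38 queued → 1900 μs.
Queuing delay = 1900 μs.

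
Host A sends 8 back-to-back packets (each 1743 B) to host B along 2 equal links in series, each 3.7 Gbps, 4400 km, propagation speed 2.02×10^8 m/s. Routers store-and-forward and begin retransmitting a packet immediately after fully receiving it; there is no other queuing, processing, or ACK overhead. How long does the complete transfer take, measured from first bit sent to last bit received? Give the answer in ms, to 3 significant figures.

Per-hop transmission t_tx = L/R = 13944/3700000000 = 0.00376865 ms.
Per-hop propagation t_prop = 4400000/202000000 = 21.7822 ms.
Pipeline fill: first packet needs 2·t_tx to clear all hops; remaining 7 packets each add one t_tx.
Total = (2+8-1)·t_tx + 2·t_prop = 9·0.00376865 + 2·21.7822 = 43.6 ms.

43.6 ms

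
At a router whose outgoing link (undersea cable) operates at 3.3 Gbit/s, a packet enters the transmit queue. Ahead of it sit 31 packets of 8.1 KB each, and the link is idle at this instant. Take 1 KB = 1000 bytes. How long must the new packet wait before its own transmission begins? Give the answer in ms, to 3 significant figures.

0.609 ms

Each queued packet: L/R = 64800/3300000000 = 0.0196364 ms.
31 queued → 0.608727 ms.
Queuing delay = 0.609 ms.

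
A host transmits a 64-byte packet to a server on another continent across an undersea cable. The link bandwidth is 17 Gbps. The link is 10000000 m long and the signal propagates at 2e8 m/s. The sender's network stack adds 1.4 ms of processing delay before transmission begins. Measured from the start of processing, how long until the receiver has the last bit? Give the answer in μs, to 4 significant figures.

51400 μs

L = 64 × 8 = 512 bits.
Transmission delay = L/R = 512 / 17000000000 = 0.0301176 μs.
Propagation delay = d/s = 10000000 m / 200000000 m/s = 50000 μs.
Plus processing delay 1.4 ms = 1400 μs.
Total = 51400 μs.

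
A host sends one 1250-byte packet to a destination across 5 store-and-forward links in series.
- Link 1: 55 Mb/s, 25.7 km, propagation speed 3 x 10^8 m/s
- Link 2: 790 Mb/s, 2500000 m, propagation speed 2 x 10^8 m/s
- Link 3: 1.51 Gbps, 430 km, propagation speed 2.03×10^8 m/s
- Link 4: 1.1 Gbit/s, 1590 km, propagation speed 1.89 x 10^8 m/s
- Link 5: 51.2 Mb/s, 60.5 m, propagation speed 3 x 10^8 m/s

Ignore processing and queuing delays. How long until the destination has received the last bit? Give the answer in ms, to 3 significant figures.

L = 1250 × 8 = 10000 bits.
Transmission delays (L/R per hop): 0.181818, 0.0126582, 0.00662252, 0.00909091, 0.195313 ms; sum = 0.405502 ms.
Propagation delays (d/s per hop): 0.0856667, 12.5, 2.11823, 8.4127, 0.000201667 ms; sum = 23.1168 ms.
End-to-end = 23.5 ms.

23.5 ms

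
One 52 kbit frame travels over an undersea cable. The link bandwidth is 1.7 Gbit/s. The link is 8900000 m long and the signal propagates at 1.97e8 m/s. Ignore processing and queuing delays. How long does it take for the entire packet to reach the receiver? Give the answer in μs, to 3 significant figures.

L = 52000 bits.
Transmission delay = L/R = 52000 / 1700000000 = 30.5882 μs.
Propagation delay = d/s = 8900000 m / 197000000 m/s = 45177.7 μs.
Total = 45200 μs.

45200 μs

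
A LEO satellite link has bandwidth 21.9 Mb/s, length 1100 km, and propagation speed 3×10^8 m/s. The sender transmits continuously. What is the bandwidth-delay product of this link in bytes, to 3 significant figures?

10000 bytes

Propagation delay = 1100000 / 300000000 = 0.00366667 s.
BDP = R × t_prop = 21900000 × 0.00366667 = 80300 bits.
In bytes: 80300/8 = 10000 bytes.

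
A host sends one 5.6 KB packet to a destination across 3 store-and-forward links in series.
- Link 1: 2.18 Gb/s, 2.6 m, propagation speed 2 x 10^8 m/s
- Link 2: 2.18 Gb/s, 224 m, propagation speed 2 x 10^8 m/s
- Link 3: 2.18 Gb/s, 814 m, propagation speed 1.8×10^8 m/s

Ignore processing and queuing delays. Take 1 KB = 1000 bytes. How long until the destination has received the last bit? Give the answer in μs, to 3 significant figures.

67.3 μs

L = 44800 bits.
Transmission delay per hop = L/R = 44800/2180000000 = 20.5505 μs; 3 hops → 61.6514 μs.
Propagation delays (d/s per hop): 0.013, 1.12, 4.52222 μs; sum = 5.65522 μs.
End-to-end = 67.3 μs.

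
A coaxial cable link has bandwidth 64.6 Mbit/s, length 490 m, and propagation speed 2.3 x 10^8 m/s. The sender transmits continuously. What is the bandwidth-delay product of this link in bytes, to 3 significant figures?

Propagation delay = 490 / 2.3e+08 = 2.13043e-06 s.
BDP = R × t_prop = 6.46e+07 × 2.13043e-06 = 137.626 bits.
In bytes: 137.626/8 = 17.2 bytes.

17.2 bytes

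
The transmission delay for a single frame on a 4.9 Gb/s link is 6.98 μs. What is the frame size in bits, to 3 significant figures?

34200 bits

L = R × t_tx = 4900000000 b/s × 6.98e-06 s = 34202 bits.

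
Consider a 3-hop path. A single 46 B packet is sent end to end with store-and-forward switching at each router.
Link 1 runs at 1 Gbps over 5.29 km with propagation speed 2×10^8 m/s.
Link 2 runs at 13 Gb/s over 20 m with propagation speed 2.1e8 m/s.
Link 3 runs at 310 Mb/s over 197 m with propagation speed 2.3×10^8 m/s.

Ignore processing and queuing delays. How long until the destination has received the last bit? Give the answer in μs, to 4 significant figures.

28.99 μs

L = 46 × 8 = 368 bits.
Transmission delays (L/R per hop): 0.368, 0.0283077, 1.1871 μs; sum = 1.5834 μs.
Propagation delays (d/s per hop): 26.45, 0.0952381, 0.856522 μs; sum = 27.4018 μs.
End-to-end = 28.99 μs.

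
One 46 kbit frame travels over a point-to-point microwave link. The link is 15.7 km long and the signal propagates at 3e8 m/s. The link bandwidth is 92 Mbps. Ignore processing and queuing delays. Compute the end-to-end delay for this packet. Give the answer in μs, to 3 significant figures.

552 μs

L = 46000 bits.
Transmission delay = L/R = 46000 / 92000000 = 500 μs.
Propagation delay = d/s = 15700 m / 300000000 m/s = 52.3333 μs.
Total = 552 μs.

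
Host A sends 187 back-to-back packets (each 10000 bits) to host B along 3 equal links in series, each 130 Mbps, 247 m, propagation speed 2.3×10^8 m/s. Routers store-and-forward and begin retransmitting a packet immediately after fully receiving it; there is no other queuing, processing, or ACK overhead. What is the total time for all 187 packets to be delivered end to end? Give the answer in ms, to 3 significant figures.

Per-hop transmission t_tx = L/R = 10000/130000000 = 0.0769231 ms.
Per-hop propagation t_prop = 247/2.3e+08 = 0.00107391 ms.
Pipeline fill: first packet needs 3·t_tx to clear all hops; remaining 186 packets each add one t_tx.
Total = (3+187-1)·t_tx + 3·t_prop = 189·0.0769231 + 3·0.00107391 = 14.5 ms.

14.5 ms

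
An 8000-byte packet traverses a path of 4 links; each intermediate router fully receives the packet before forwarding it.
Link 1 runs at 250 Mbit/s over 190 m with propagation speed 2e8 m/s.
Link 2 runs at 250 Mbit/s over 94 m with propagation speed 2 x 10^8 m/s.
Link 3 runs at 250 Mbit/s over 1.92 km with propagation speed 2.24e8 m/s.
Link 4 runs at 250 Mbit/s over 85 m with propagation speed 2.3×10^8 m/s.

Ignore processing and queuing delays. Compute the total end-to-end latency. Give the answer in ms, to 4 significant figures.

L = 8000 × 8 = 64000 bits.
Transmission delay per hop = L/R = 64000/250000000 = 0.256 ms; 4 hops → 1.024 ms.
Propagation delays (d/s per hop): 0.00095, 0.00047, 0.00857143, 0.000369565 ms; sum = 0.010361 ms.
End-to-end = 1.034 ms.

1.034 ms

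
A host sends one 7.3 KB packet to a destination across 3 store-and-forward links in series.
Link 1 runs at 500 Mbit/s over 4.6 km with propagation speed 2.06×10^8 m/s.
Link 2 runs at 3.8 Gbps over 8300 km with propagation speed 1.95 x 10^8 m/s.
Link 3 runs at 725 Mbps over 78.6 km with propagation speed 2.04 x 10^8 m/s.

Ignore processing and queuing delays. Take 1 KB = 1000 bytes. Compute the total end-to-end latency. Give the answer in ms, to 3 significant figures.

L = 58400 bits.
Transmission delays (L/R per hop): 0.1168, 0.0153684, 0.0805517 ms; sum = 0.21272 ms.
Propagation delays (d/s per hop): 0.0223301, 42.5641, 0.385294 ms; sum = 42.9717 ms.
End-to-end = 43.2 ms.

43.2 ms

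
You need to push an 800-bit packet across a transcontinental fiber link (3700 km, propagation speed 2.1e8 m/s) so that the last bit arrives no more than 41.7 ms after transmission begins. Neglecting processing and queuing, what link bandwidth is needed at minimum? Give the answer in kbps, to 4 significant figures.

33.22 kbps

Propagation delay = 3700000 / 210000000 = 17.619 ms.
Transmission budget = 41.7 − 17.619 = 24.081 ms.
R ≥ L / t_tx = 800 bits / 0.024081 s = 33.22 kbps.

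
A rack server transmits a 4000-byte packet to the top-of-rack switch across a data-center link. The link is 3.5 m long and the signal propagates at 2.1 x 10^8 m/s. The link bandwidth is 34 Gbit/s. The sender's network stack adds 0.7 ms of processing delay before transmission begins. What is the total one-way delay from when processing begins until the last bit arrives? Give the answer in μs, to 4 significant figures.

L = 4000 × 8 = 32000 bits.
Transmission delay = L/R = 32000 / 34000000000 = 0.941176 μs.
Propagation delay = d/s = 3.5 m / 210000000 m/s = 0.0166667 μs.
Plus processing delay 0.7 ms = 700 μs.
Total = 701.0 μs.

701.0 μs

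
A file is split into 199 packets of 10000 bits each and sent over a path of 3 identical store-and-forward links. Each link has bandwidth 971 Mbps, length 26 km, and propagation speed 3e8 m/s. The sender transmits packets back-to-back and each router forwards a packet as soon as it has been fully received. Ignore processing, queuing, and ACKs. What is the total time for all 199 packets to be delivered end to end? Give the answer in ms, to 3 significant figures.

Per-hop transmission t_tx = L/R = 10000/971000000 = 0.0102987 ms.
Per-hop propagation t_prop = 26000/300000000 = 0.0866667 ms.
Pipeline fill: first packet needs 3·t_tx to clear all hops; remaining 198 packets each add one t_tx.
Total = (3+199-1)·t_tx + 3·t_prop = 201·0.0102987 + 3·0.0866667 = 2.33 ms.

2.33 ms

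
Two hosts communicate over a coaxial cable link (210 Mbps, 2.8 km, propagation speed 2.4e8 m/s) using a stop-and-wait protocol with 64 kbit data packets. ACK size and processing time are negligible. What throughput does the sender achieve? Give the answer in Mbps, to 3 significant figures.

195 Mbps

t_tx = L/R = 64000/210000000 = 0.000304762 s.
t_prop = 2800/240000000 = 1.16667e-05 s; RTT = 2.33333e-05 s.
Cycle = t_tx + RTT = 0.000328095 s.
Throughput = L / cycle = 64000 / 0.000328095 = 195 Mbps.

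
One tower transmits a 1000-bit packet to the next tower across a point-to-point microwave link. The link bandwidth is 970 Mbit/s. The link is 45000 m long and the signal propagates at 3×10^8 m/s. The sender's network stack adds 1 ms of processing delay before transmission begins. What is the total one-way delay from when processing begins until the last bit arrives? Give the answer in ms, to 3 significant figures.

Transmission delay = L/R = 1000 / 970000000 = 0.00103093 ms.
Propagation delay = d/s = 45000 m / 300000000 m/s = 0.15 ms.
Plus processing delay 1 ms = 1 ms.
Total = 1.15 ms.

1.15 ms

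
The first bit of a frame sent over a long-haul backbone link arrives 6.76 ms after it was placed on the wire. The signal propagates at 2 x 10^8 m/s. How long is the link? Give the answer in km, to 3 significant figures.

d = s × t_prop = 200000000 × 0.00676 = 1350 km.

1350 km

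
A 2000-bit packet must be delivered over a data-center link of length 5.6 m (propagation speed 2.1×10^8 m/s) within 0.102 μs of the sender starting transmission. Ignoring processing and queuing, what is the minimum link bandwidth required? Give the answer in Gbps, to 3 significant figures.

Propagation delay = 5.6 / 210000000 = 0.0266667 μs.
Transmission budget = 0.102 − 0.0266667 = 0.0753333 μs.
R ≥ L / t_tx = 2000 bits / 7.53333e-08 s = 26.5 Gbps.

26.5 Gbps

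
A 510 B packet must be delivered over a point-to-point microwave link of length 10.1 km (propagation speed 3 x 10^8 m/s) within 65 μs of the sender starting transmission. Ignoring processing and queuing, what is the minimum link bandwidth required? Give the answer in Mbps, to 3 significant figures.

L = 4080 bits.
Propagation delay = 10100 / 300000000 = 33.6667 μs.
Transmission budget = 65 − 33.6667 = 31.3333 μs.
R ≥ L / t_tx = 4080 bits / 3.13333e-05 s = 130 Mbps.

130 Mbps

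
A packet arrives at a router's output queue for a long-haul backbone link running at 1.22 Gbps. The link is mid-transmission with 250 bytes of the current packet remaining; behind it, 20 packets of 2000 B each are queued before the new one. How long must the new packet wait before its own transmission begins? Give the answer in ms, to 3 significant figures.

0.264 ms

Each queued packet: L/R = 16000/1220000000 = 0.0131148 ms.
20 queued → 0.262295 ms.
Plus remaining 2000 bits of current packet: 0.00163934 ms.
Queuing delay = 0.264 ms.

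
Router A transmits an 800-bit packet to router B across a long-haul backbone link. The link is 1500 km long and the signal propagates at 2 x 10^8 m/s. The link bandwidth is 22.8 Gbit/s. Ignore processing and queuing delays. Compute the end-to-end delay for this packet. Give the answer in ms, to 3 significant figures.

Transmission delay = L/R = 800 / 22800000000 = 3.50877e-05 ms.
Propagation delay = d/s = 1500000 m / 200000000 m/s = 7.5 ms.
Total = 7.50 ms.

7.50 ms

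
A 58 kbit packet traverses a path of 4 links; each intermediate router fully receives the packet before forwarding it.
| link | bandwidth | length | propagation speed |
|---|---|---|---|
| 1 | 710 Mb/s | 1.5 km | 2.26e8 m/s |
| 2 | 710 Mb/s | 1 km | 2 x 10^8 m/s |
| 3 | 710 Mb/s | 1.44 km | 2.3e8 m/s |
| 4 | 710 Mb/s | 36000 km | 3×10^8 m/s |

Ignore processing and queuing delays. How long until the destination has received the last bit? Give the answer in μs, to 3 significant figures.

120000 μs

L = 58000 bits.
Transmission delay per hop = L/R = 58000/710000000 = 81.6901 μs; 4 hops → 326.761 μs.
Propagation delays (d/s per hop): 6.63717, 5, 6.26087, 120000 μs; sum = 120018 μs.
End-to-end = 120000 μs.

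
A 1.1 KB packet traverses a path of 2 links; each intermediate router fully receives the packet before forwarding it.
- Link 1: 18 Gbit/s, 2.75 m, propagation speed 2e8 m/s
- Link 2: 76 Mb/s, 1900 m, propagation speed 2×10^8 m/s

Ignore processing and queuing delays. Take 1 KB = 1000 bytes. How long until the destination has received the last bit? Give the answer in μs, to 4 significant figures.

125.8 μs

L = 8800 bits.
Transmission delays (L/R per hop): 0.488889, 115.789 μs; sum = 116.278 μs.
Propagation delays (d/s per hop): 0.01375, 9.5 μs; sum = 9.51375 μs.
End-to-end = 125.8 μs.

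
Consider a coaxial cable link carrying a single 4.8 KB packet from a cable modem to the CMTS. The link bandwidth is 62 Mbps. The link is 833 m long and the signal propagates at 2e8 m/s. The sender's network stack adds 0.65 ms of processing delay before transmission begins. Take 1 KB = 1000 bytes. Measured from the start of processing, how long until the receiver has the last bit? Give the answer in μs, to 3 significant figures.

L = 38400 bits.
Transmission delay = L/R = 38400 / 62000000 = 619.355 μs.
Propagation delay = d/s = 833 m / 200000000 m/s = 4.165 μs.
Plus processing delay 0.65 ms = 650 μs.
Total = 1270 μs.

1270 μs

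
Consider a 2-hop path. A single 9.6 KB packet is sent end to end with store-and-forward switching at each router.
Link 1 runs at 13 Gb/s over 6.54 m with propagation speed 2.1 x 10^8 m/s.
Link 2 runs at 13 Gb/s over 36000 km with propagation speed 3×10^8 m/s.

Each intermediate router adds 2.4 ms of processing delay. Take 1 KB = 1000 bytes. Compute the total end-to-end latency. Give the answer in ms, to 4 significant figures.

122.4 ms

L = 76800 bits.
Transmission delay per hop = L/R = 76800/13000000000 = 0.00590769 ms; 2 hops → 0.0118154 ms.
Propagation delays (d/s per hop): 3.11429e-05, 120 ms; sum = 120 ms.
Processing at 1 router(s): 1 × 2.4 ms = 2.4 ms.
End-to-end = 122.4 ms.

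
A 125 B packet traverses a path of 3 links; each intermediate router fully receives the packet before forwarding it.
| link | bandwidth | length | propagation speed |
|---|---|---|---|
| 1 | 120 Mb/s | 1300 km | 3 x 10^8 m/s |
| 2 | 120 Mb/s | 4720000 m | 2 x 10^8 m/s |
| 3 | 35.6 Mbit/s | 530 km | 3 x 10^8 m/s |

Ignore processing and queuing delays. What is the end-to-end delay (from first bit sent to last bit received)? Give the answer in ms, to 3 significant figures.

29.7 ms

L = 125 × 8 = 1000 bits.
Transmission delays (L/R per hop): 0.00833333, 0.00833333, 0.0280899 ms; sum = 0.0447566 ms.
Propagation delays (d/s per hop): 4.33333, 23.6, 1.76667 ms; sum = 29.7 ms.
End-to-end = 29.7 ms.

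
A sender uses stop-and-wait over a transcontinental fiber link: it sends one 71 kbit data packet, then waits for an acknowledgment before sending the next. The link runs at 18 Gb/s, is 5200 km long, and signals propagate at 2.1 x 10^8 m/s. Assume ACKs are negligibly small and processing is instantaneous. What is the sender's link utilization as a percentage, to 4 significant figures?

0.007964 %

t_tx = L/R = 71000/18000000000 = 3.94444e-06 s.
t_prop = 5200000/210000000 = 0.0247619 s; RTT = 0.0495238 s.
Cycle = t_tx + RTT = 0.0495278 s.
Utilization = t_tx / cycle = 3.94444e-06/0.0495278 = 0.007964 %.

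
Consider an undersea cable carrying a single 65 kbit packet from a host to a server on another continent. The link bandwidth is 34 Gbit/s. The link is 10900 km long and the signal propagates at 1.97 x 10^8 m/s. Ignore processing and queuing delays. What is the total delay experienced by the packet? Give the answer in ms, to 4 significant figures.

55.33 ms

L = 65000 bits.
Transmission delay = L/R = 65000 / 34000000000 = 0.00191176 ms.
Propagation delay = d/s = 10900000 m / 197000000 m/s = 55.3299 ms.
Total = 55.33 ms.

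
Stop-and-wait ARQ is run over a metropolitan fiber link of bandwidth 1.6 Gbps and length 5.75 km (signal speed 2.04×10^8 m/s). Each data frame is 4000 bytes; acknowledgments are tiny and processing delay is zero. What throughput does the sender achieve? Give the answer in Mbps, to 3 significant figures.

419 Mbps

t_tx = L/R = 32000/1600000000 = 2e-05 s.
t_prop = 5750/204000000 = 2.81863e-05 s; RTT = 5.63725e-05 s.
Cycle = t_tx + RTT = 7.63725e-05 s.
Throughput = L / cycle = 32000 / 7.63725e-05 = 419 Mbps.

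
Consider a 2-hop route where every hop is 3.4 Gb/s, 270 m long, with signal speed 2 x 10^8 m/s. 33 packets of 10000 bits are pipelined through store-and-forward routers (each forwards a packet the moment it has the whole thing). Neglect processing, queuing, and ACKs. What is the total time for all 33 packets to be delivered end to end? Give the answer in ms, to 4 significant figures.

Per-hop transmission t_tx = L/R = 10000/3400000000 = 0.00294118 ms.
Per-hop propagation t_prop = 270/200000000 = 0.00135 ms.
Pipeline fill: first packet needs 2·t_tx to clear all hops; remaining 32 packets each add one t_tx.
Total = (2+33-1)·t_tx + 2·t_prop = 34·0.00294118 + 2·0.00135 = 0.1027 ms.

0.1027 ms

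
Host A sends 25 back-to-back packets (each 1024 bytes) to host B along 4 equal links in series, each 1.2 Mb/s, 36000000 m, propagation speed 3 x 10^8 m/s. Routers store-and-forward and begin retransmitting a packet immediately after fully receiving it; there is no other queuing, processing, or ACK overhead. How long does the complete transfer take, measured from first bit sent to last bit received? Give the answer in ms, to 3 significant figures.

671 ms

Per-hop transmission t_tx = L/R = 8192/1200000 = 6.82667 ms.
Per-hop propagation t_prop = 36000000/300000000 = 120 ms.
Pipeline fill: first packet needs 4·t_tx to clear all hops; remaining 24 packets each add one t_tx.
Total = (4+25-1)·t_tx + 4·t_prop = 28·6.82667 + 4·120 = 671 ms.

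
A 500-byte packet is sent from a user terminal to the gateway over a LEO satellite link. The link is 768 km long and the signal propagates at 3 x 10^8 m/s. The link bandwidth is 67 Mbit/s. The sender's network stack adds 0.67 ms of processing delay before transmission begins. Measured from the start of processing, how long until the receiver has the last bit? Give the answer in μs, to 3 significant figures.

3290 μs

L = 500 × 8 = 4000 bits.
Transmission delay = L/R = 4000 / 67000000 = 59.7015 μs.
Propagation delay = d/s = 768000 m / 300000000 m/s = 2560 μs.
Plus processing delay 0.67 ms = 670 μs.
Total = 3290 μs.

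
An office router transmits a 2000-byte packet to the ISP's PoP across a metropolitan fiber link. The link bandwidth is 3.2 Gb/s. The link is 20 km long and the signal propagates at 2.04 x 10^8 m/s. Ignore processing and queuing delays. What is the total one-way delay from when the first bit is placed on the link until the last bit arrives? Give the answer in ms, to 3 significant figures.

0.103 ms

L = 2000 × 8 = 16000 bits.
Transmission delay = L/R = 16000 / 3200000000 = 0.005 ms.
Propagation delay = d/s = 20000 m / 204000000 m/s = 0.0980392 ms.
Total = 0.103 ms.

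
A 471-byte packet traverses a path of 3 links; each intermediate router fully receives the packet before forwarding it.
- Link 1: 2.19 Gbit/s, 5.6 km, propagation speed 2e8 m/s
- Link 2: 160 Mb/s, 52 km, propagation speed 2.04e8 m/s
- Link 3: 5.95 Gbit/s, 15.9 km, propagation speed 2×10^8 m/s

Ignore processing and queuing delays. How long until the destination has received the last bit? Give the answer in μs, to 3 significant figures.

L = 471 × 8 = 3768 bits.
Transmission delays (L/R per hop): 1.72055, 23.55, 0.633277 μs; sum = 25.9038 μs.
Propagation delays (d/s per hop): 28, 254.902, 79.5 μs; sum = 362.402 μs.
End-to-end = 388 μs.

388 μs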